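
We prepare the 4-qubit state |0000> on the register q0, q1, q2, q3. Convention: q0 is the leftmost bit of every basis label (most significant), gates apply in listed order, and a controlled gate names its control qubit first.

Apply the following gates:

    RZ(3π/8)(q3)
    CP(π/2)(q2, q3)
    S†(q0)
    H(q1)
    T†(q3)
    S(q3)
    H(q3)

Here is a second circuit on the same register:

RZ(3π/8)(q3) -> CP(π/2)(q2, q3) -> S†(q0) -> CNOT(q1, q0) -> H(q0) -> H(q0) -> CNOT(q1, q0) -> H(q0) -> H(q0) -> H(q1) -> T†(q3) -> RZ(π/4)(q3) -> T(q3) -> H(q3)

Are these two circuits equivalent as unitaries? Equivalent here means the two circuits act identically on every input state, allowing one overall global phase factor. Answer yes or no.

Yes, they are equivalent — the unitaries differ by at most a global phase.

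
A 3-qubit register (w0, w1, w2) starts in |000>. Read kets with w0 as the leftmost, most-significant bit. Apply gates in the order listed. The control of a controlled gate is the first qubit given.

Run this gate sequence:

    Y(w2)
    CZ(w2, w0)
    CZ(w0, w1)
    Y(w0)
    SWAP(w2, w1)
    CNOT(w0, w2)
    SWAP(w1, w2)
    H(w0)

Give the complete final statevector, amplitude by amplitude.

The final amplitudes are -sqrt(2)/2 on |011>, sqrt(2)/2 on |111>, and 0 on every other basis state.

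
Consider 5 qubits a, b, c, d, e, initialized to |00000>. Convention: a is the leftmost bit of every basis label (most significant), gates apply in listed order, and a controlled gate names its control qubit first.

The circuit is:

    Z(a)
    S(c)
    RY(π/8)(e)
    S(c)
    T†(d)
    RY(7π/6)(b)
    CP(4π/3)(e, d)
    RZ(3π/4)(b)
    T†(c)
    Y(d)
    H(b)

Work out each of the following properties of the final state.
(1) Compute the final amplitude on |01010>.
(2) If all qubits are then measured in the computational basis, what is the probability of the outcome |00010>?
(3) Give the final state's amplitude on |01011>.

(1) |01010> carries amplitude -(-sqrt(3)*I + I + (1 + sqrt(3))*exp(I*pi/4))*exp(5*I*pi/8)*cos(pi/16)/4 in the final state.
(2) A full measurement returns |00010> with probability (sqrt(2) + 4)*(sqrt(sqrt(2) + 2) + 2)/32.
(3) |01011> carries amplitude -(-sqrt(3)*I + I + (1 + sqrt(3))*exp(I*pi/4))*exp(5*I*pi/8)*sin(pi/16)/4 in the final state.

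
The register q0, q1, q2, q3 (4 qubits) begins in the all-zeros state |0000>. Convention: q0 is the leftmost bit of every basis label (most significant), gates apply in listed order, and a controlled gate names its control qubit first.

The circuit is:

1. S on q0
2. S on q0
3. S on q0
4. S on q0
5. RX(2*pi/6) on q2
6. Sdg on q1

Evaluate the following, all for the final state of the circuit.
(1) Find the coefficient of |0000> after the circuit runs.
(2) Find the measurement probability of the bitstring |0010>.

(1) The amplitude on |0000> is sqrt(3)/2. Key observation: gates 1-4 undo each other exactly, leaving only the rest of the circuit to track.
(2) Outcome |0010> occurs with probability 1/4.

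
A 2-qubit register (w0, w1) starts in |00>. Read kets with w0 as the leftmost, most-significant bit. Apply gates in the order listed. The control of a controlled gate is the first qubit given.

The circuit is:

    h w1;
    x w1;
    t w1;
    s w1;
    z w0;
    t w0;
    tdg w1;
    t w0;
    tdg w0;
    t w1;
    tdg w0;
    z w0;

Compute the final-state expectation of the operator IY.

The observable IY averages to sqrt(2)/2. Key observation: the block from step 5 through step 12 cancels to the identity and can be dropped.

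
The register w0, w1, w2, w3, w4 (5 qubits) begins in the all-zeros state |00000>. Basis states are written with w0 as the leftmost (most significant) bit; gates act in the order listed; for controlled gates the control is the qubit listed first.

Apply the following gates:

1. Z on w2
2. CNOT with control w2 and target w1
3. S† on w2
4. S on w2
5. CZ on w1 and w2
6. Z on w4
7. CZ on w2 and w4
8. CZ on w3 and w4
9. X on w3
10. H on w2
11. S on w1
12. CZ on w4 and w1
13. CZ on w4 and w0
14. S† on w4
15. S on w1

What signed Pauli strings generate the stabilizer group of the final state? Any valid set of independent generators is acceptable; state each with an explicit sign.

The stabilizer group can be generated by +IIXII, +ZIIII, +IZIII, -IIIZI, +IIIIZ, among other valid generating sets.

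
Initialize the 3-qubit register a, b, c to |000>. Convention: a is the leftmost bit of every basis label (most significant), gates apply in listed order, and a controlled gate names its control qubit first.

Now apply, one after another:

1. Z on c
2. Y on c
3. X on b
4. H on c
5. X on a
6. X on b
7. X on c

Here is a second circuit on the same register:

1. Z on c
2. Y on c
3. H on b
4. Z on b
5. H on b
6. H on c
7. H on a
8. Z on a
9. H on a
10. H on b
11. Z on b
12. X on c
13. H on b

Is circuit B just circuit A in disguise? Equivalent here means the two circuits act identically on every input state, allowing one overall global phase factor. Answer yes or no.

Yes: on every input state the two circuits agree up to one overall phase factor.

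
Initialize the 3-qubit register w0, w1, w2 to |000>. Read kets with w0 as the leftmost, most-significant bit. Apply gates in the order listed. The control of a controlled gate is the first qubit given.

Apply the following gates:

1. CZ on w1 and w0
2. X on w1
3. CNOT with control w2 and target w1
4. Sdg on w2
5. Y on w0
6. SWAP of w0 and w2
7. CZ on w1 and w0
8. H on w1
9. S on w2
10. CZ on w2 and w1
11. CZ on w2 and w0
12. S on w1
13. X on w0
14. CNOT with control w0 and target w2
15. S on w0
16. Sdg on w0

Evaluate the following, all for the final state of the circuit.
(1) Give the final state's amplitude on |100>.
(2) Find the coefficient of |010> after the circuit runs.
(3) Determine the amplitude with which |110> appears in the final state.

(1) The final state's coefficient on |100> equals -sqrt(2)/2.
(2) |010> carries amplitude 0 in the final state.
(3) The final state's coefficient on |110> equals -sqrt(2)*I/2.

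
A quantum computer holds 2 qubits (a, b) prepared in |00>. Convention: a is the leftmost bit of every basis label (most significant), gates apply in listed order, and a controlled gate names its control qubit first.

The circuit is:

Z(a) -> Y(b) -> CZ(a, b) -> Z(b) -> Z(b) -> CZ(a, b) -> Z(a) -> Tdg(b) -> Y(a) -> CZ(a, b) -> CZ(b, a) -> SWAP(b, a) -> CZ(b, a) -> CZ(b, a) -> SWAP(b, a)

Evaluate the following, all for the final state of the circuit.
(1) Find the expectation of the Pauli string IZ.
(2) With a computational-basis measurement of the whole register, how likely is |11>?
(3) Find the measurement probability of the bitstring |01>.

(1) In the final state, IZ has expectation -1. Key observation: the block from step 12 through step 15 cancels to the identity and can be dropped.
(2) A full measurement returns |11> with probability 1.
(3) A full measurement returns |01> with probability 0.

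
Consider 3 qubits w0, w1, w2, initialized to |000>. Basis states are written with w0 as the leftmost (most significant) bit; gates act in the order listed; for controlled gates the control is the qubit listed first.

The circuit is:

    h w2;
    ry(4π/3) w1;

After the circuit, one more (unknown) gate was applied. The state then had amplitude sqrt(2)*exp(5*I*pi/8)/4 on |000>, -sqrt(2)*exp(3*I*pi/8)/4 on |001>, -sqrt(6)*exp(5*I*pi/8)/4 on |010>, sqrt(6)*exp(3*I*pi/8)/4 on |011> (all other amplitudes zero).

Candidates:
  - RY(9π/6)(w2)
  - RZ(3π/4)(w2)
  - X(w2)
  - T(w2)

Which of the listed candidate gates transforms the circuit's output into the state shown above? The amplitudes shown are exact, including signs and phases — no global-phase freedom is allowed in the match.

The unique candidate consistent with the amplitudes is RZ(3π/4)(w2).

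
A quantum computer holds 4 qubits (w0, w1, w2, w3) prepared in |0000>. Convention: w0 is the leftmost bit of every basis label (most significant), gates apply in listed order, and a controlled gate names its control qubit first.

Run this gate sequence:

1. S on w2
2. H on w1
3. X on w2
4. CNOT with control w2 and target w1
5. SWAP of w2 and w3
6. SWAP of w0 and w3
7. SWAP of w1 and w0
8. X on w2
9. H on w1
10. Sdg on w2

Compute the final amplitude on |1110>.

The final state's coefficient on |1110> equals I/2.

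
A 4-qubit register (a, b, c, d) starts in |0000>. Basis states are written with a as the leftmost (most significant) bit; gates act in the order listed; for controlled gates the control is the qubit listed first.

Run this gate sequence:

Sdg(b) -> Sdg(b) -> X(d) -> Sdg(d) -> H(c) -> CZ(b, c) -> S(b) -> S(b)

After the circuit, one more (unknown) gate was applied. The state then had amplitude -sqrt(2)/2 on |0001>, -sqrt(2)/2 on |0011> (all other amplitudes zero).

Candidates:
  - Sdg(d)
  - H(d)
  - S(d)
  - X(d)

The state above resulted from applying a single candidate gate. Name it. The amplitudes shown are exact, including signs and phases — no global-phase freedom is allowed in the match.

The applied gate was Sdg(d).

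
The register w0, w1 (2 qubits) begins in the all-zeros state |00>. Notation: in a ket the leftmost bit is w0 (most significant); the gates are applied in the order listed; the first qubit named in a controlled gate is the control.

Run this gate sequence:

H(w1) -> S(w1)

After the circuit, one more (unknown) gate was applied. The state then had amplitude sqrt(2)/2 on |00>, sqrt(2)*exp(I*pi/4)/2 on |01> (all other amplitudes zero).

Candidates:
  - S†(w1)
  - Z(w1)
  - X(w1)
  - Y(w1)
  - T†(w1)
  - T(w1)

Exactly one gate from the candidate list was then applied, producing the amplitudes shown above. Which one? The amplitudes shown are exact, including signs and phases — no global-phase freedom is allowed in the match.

The unique candidate consistent with the amplitudes is T†(w1).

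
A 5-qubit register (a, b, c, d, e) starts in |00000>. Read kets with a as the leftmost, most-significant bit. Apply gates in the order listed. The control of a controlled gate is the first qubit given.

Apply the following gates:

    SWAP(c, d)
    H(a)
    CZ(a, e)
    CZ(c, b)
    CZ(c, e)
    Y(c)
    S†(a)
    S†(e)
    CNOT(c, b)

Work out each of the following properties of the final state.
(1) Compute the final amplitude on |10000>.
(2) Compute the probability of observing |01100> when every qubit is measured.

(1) The amplitude on |10000> is 0.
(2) The probability of measuring |01100> is 1/2.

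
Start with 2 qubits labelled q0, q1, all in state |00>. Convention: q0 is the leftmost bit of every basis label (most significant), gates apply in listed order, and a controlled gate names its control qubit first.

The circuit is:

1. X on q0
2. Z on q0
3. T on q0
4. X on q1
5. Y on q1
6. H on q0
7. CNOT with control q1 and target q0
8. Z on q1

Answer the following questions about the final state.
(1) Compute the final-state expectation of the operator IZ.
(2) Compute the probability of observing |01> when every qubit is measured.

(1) The expectation value of IZ is 1.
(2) The probability of measuring |01> is 0.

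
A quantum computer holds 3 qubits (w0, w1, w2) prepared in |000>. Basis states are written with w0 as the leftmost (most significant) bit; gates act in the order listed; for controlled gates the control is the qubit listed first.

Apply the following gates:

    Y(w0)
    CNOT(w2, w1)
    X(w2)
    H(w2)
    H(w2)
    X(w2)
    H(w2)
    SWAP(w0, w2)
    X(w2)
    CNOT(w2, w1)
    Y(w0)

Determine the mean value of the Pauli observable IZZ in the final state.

In the final state, IZZ has expectation 1.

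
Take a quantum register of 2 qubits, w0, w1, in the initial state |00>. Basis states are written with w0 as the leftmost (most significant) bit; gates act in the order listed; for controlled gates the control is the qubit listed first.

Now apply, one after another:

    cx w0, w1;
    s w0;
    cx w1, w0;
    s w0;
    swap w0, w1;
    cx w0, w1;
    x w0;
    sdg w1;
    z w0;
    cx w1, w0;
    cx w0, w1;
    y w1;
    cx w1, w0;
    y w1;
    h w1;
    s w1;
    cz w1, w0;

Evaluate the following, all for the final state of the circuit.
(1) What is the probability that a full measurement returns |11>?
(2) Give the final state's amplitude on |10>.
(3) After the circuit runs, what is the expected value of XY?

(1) The probability of measuring |11> is 1/2.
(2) The final state's coefficient on |10> equals -sqrt(2)/2.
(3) The observable XY averages to 0.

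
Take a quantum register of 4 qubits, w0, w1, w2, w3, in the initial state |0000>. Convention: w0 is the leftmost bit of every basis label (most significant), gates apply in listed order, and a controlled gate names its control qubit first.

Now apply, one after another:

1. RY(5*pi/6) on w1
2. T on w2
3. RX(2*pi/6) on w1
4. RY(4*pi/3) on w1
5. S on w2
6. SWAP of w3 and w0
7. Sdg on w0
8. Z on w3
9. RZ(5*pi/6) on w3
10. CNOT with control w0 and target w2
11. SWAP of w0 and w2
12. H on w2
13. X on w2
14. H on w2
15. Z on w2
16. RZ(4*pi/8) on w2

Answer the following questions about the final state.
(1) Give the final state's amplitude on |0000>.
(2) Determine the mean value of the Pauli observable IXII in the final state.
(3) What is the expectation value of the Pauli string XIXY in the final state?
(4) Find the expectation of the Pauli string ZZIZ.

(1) The final state's coefficient on |0000> equals (sqrt(6) + 3*sqrt(2) - 2*sqrt(2)*I)*exp(I*pi/3)/8. Key observation: steps 12-15 multiply out to the identity, so the circuit reduces to the remaining gates.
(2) In the final state, IXII has expectation 1/8.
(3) The expectation value of XIXY is 0.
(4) The expectation value of ZZIZ is 3*sqrt(3)/8.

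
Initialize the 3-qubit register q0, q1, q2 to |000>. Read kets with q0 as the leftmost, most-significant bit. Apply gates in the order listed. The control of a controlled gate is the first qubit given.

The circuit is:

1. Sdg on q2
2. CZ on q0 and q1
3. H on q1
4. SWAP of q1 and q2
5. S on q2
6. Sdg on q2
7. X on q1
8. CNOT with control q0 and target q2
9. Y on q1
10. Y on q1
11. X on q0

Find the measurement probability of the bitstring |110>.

A full measurement returns |110> with probability 1/2. Key observation: steps 5-6 multiply out to the identity, so the circuit reduces to the remaining gates.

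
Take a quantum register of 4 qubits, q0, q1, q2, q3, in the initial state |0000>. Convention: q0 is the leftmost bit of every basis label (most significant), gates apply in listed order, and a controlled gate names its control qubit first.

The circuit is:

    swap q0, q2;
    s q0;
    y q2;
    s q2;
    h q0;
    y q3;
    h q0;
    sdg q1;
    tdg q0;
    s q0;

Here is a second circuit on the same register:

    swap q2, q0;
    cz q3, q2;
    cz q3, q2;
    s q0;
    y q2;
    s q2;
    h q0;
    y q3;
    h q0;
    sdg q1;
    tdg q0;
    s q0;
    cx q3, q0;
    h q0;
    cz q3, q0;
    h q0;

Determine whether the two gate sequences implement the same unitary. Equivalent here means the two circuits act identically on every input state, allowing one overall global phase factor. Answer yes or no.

Yes: on every input state the two circuits agree up to one overall phase factor.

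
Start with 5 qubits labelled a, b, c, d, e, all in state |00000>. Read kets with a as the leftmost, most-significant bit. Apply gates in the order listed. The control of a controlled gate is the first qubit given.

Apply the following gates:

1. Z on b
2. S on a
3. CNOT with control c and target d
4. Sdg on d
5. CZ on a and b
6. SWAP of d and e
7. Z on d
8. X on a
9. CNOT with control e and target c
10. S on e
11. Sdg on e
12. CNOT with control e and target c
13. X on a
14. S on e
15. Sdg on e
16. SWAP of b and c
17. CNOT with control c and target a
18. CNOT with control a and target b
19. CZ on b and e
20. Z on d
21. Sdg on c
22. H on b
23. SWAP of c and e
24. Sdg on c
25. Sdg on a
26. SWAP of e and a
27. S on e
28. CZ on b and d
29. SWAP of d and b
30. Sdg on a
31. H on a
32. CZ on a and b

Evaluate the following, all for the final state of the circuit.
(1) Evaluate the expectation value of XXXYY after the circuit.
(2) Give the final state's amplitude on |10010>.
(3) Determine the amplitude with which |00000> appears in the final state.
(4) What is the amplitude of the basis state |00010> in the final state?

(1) In the final state, XXXYY has expectation 0.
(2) The amplitude on |10010> is 1/2.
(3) The amplitude on |00000> is 1/2.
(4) The amplitude on |00010> is 1/2.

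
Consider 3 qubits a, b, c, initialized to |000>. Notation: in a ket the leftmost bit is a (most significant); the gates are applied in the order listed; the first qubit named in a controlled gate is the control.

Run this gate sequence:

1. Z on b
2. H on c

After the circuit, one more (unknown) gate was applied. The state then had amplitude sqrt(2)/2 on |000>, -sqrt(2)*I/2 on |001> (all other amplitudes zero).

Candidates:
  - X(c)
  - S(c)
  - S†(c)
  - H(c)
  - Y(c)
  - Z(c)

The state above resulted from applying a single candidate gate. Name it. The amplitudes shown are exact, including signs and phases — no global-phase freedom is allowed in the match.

The unique candidate consistent with the amplitudes is S†(c).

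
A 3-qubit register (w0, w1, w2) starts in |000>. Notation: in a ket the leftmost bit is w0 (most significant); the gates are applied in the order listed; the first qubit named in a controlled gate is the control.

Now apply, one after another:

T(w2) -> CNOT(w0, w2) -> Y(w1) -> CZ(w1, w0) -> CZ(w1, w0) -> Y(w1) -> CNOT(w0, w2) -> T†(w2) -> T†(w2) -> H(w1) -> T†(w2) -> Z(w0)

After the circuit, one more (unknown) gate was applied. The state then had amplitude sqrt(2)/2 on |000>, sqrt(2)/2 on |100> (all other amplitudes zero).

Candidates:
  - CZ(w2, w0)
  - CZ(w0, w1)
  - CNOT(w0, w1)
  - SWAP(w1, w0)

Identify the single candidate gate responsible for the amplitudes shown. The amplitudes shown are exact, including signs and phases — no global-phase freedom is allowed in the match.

The unique candidate consistent with the amplitudes is SWAP(w1, w0). Key observation: steps 1-8 multiply out to the identity, so the circuit reduces to the remaining gates.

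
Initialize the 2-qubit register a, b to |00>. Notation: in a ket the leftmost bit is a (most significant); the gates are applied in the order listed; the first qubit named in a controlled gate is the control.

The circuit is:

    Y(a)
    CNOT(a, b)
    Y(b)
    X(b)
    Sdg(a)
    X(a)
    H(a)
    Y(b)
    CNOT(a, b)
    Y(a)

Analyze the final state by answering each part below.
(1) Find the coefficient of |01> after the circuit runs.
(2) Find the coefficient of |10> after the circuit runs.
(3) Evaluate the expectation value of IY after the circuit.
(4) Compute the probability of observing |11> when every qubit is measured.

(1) The final state's coefficient on |01> equals sqrt(2)*I/2.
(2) The amplitude on |10> is -sqrt(2)*I/2.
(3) The observable IY averages to 0.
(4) A full measurement returns |11> with probability 0.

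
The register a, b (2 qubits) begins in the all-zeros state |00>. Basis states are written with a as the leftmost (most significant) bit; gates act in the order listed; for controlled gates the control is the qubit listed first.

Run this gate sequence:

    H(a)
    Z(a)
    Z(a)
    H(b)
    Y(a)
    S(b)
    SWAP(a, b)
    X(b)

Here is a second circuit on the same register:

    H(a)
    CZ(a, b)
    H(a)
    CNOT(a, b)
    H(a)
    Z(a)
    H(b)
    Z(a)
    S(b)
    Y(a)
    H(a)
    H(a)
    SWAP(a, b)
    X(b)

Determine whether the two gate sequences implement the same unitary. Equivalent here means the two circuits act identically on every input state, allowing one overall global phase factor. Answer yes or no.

No: there is an input state on which the two circuits produce genuinely different outputs (not merely differing by a phase).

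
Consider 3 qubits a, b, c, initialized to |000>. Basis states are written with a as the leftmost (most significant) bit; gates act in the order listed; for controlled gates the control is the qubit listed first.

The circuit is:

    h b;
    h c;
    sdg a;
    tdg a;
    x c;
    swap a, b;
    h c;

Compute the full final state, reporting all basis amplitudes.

The final amplitudes are sqrt(2)/2 on |000>, sqrt(2)/2 on |100>, and 0 on every other basis state.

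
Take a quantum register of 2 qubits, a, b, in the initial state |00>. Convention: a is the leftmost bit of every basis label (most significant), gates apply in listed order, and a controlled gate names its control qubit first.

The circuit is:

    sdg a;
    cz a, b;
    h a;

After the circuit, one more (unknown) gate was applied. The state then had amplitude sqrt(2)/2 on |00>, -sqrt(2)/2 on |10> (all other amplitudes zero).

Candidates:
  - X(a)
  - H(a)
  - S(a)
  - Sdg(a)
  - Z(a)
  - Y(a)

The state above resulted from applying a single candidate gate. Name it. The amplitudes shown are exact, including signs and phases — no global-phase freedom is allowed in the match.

The applied gate was Z(a).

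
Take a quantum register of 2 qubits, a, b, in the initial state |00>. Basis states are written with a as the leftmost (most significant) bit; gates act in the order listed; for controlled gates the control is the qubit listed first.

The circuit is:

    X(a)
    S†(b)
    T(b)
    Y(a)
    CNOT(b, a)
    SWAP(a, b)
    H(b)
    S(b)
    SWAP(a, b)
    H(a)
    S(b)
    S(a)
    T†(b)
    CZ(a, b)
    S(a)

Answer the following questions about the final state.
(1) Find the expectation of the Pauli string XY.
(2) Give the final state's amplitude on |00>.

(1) The observable XY averages to 0.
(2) The amplitude on |00> is 1/2 - I/2.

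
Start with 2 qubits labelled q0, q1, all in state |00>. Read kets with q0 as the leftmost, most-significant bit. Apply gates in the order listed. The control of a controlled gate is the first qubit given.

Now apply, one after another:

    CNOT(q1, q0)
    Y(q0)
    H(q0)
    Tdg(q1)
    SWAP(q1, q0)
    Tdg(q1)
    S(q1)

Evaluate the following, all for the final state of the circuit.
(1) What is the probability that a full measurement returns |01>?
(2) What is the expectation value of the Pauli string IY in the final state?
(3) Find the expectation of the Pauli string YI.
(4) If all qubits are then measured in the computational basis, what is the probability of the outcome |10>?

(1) A full measurement returns |01> with probability 1/2.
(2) The observable IY averages to -sqrt(2)/2.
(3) In the final state, YI has expectation 0.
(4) Outcome |10> occurs with probability 0.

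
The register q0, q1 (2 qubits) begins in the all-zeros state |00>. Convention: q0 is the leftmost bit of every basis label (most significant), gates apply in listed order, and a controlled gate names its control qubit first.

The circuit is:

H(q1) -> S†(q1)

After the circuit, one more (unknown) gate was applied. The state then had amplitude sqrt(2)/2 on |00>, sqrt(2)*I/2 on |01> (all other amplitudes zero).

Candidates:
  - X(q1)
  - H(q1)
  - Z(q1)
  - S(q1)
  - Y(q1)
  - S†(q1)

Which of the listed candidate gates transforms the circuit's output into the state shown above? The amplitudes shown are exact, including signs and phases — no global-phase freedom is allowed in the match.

The applied gate was Z(q1).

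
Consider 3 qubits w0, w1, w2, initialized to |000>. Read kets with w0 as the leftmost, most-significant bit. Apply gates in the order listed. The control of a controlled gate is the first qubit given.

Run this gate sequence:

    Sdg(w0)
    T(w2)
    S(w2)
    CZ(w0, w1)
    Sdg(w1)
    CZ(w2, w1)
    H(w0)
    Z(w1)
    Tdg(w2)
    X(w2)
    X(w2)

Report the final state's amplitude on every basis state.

The final amplitudes are sqrt(2)/2 on |000>, sqrt(2)/2 on |100>, and 0 on every other basis state. Key observation: gates 10-11 undo each other exactly, leaving only the rest of the circuit to track.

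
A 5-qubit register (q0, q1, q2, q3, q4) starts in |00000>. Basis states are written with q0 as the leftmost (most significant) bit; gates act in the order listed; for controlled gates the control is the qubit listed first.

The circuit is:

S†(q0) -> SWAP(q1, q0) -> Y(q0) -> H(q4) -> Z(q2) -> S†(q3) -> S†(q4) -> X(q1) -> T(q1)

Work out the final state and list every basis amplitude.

The final amplitudes are sqrt(2)*exp(3*I*pi/4)/2 on |11000>, sqrt(2)*exp(I*pi/4)/2 on |11001>, and 0 on every other basis state.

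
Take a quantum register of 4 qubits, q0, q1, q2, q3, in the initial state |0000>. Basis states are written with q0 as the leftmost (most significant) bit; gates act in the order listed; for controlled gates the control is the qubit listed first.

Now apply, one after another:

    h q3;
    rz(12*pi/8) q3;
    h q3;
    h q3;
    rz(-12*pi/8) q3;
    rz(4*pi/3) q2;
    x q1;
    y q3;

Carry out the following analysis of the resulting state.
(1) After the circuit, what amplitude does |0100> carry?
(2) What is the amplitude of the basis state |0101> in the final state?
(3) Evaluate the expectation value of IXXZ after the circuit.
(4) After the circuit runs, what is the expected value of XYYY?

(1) The final state's coefficient on |0100> equals sqrt(2)*exp(5*I*pi/6)/2. Key observation: the block from step 2 through step 5 cancels to the identity and can be dropped.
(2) The amplitude on |0101> is -sqrt(2)*exp(5*I*pi/6)/2.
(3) The observable IXXZ averages to 0.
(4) In the final state, XYYY has expectation 0.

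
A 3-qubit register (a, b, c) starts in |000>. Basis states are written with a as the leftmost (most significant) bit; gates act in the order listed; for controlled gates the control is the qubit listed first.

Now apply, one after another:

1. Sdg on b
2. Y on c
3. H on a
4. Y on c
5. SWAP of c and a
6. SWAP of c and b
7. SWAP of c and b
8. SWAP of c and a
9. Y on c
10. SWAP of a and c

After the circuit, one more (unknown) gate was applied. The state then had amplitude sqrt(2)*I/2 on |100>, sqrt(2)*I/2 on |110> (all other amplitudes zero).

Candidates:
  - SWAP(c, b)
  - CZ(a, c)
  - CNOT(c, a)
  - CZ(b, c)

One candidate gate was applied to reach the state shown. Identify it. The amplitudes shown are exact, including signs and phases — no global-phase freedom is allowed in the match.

The unique candidate consistent with the amplitudes is SWAP(c, b). Key observation: the block from step 4 through step 9 cancels to the identity and can be dropped.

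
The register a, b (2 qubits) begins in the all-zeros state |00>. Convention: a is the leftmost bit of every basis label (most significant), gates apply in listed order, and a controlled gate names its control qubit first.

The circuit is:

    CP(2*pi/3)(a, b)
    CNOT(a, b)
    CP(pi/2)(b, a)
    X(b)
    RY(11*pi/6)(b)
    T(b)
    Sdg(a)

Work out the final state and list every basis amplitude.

After the circuit, the state carries amplitude -sqrt(6)/4 + sqrt(2)/4 on |00>, (-sqrt(6) - sqrt(2))*exp(I*pi/4)/4 on |01>, 0 on |10>, 0 on |11>.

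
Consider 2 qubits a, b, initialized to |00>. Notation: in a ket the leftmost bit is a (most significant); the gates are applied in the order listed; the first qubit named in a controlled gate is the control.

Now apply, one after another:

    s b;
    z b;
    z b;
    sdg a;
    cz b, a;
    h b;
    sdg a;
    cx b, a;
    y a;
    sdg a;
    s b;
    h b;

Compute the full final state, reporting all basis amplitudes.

The final amplitudes are 1/2 on |00>, -1/2 on |01>, 1/2 on |10>, 1/2 on |11>.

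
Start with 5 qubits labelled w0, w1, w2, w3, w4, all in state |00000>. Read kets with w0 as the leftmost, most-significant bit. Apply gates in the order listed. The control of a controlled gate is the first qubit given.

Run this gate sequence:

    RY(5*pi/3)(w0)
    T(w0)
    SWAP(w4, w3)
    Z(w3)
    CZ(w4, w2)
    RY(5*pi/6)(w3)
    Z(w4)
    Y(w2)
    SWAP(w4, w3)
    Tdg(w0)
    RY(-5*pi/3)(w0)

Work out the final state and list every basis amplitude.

The resulting statevector has amplitude I*(-sqrt(2) + sqrt(6))/4 on |00100>, I*(sqrt(2) + sqrt(6))/4 on |00101>, and 0 on every other basis state.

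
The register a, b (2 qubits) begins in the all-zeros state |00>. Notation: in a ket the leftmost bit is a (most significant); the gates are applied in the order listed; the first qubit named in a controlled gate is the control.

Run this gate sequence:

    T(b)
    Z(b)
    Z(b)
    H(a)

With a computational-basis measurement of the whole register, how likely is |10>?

A full measurement returns |10> with probability 1/2.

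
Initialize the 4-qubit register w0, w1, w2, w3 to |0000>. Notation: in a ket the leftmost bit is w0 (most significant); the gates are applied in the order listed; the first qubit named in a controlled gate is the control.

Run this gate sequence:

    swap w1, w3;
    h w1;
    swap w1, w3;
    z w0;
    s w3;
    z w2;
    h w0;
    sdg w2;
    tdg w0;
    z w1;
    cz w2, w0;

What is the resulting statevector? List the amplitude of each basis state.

The resulting statevector has amplitude 1/2 on |0000>, I/2 on |0001>, -exp(3*I*pi/4)/2 on |1000>, exp(I*pi/4)/2 on |1001>, and 0 on every other basis state.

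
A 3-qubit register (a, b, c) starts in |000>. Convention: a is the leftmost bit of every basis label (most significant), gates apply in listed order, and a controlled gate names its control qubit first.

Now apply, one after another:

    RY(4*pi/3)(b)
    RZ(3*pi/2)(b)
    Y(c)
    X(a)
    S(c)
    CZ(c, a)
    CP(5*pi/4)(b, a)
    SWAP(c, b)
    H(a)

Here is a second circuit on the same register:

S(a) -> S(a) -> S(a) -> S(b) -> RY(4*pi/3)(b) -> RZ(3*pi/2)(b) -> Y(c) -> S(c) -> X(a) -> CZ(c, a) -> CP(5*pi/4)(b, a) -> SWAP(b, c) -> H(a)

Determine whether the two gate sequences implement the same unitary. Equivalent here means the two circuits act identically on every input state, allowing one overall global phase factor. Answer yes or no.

No: there is an input state on which the two circuits produce genuinely different outputs (not merely differing by a phase).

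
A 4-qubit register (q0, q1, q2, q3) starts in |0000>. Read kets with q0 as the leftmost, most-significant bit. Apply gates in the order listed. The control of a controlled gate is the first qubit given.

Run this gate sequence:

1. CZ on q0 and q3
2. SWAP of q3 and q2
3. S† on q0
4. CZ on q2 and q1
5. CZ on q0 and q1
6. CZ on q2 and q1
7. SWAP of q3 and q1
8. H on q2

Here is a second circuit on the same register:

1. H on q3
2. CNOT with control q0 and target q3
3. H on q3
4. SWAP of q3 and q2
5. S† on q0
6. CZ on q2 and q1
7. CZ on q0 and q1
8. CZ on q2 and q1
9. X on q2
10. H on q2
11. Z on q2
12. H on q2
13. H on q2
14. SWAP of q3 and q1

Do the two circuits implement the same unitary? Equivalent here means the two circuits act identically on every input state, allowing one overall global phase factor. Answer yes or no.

Yes — the two circuits implement the same unitary up to a global phase.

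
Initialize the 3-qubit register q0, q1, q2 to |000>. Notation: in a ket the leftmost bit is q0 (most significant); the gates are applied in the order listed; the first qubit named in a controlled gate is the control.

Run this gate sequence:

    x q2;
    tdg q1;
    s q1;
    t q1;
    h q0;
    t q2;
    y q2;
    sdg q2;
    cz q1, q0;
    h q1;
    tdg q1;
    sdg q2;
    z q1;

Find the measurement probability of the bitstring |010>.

A full measurement returns |010> with probability 1/4.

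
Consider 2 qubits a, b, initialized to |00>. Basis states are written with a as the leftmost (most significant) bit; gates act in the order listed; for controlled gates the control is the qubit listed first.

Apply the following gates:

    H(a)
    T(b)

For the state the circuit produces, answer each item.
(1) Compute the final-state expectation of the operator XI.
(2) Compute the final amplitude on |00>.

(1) The expectation value of XI is 1.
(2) The amplitude on |00> is sqrt(2)/2.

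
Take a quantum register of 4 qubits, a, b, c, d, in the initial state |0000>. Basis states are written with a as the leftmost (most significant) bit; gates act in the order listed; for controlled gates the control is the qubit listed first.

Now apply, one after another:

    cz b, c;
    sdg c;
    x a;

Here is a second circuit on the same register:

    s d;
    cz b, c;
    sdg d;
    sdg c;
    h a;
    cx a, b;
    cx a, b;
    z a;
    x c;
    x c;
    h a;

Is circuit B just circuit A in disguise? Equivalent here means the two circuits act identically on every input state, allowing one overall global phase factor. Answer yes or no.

Yes: on every input state the two circuits agree up to one overall phase factor.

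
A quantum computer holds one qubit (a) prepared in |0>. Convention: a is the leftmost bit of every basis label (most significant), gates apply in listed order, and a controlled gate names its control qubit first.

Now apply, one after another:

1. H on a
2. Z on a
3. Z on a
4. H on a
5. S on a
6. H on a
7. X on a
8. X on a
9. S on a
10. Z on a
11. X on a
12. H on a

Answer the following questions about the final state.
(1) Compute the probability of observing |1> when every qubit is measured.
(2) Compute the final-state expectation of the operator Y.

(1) Outcome |1> occurs with probability 1/2.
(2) The observable Y averages to -1.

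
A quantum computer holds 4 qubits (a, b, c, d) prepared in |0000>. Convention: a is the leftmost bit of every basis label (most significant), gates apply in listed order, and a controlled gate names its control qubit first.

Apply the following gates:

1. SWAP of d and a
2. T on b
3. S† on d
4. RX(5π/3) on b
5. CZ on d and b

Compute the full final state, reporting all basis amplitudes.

After the circuit, the state carries amplitude -sqrt(3)/2 on |0000>, -I/2 on |0100>, and 0 on every other basis state.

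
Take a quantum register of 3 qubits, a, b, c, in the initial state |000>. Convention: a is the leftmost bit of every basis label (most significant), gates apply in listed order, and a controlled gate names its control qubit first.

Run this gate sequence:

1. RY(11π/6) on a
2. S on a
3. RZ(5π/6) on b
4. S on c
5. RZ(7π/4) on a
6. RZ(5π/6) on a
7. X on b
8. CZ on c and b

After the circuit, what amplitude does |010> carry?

|010> carries amplitude (-sqrt(6) - sqrt(2))*exp(7*I*pi/24)/4 in the final state.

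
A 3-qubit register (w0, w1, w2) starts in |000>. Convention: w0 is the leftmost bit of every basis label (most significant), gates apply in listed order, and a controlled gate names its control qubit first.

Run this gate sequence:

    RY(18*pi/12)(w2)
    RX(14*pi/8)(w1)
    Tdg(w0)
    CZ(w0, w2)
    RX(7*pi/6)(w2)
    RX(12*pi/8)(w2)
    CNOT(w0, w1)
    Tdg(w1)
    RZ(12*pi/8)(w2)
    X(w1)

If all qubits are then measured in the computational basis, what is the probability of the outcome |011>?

A full measurement returns |011> with probability sqrt(2)/8 + 1/4.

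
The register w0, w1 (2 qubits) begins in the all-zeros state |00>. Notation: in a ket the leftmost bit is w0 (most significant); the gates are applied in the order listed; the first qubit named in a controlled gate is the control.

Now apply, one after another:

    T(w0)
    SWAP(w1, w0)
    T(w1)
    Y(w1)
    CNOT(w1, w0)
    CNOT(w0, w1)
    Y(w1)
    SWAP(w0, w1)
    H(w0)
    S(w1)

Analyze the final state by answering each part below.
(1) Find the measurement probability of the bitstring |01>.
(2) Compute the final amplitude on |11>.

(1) The probability of measuring |01> is 1/2.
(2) |11> carries amplitude sqrt(2)*I/2 in the final state.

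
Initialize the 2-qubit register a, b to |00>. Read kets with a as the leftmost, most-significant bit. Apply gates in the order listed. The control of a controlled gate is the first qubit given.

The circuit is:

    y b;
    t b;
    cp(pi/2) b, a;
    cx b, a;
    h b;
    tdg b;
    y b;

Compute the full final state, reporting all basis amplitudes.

The resulting statevector has amplitude 0 on |00>, 0 on |01>, -sqrt(2)/2 on |10>, -sqrt(2)*exp(I*pi/4)/2 on |11>.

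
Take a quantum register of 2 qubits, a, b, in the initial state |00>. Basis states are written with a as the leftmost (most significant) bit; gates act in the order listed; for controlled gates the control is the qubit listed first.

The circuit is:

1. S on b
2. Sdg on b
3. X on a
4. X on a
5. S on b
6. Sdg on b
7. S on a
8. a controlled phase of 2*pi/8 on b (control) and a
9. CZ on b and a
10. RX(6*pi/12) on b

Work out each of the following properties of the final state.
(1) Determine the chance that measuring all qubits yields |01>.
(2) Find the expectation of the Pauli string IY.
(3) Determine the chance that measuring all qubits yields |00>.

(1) A full measurement returns |01> with probability 1/2. Key observation: gates 1-6 undo each other exactly, leaving only the rest of the circuit to track.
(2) The expectation value of IY is -1.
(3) A full measurement returns |00> with probability 1/2.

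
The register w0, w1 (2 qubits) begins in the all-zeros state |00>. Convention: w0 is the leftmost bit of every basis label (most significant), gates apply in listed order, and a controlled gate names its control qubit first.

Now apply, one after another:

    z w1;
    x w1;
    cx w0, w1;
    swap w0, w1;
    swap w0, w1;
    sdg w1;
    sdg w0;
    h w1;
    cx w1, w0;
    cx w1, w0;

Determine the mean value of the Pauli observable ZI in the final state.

The expectation value of ZI is 1. Key observation: steps 4-5 multiply out to the identity, so the circuit reduces to the remaining gates.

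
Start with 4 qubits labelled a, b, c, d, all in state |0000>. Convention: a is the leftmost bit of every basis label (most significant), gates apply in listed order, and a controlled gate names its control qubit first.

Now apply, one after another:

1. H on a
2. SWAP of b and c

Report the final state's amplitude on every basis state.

After the circuit, the state carries amplitude sqrt(2)/2 on |0000>, sqrt(2)/2 on |1000>, and 0 on every other basis state.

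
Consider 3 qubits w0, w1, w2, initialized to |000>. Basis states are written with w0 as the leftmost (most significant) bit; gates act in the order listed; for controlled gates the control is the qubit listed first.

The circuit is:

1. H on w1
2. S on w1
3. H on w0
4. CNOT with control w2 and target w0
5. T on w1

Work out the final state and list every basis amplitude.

The final amplitudes are 1/2 on |000>, 0 on |001>, exp(3*I*pi/4)/2 on |010>, 0 on |011>, 1/2 on |100>, 0 on |101>, exp(3*I*pi/4)/2 on |110>, 0 on |111>.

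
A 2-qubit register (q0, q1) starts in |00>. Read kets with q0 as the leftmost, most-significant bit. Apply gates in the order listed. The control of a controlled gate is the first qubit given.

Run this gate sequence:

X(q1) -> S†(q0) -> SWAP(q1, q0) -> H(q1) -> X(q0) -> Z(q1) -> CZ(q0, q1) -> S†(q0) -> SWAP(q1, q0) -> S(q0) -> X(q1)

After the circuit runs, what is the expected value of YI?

The expectation value of YI is -1.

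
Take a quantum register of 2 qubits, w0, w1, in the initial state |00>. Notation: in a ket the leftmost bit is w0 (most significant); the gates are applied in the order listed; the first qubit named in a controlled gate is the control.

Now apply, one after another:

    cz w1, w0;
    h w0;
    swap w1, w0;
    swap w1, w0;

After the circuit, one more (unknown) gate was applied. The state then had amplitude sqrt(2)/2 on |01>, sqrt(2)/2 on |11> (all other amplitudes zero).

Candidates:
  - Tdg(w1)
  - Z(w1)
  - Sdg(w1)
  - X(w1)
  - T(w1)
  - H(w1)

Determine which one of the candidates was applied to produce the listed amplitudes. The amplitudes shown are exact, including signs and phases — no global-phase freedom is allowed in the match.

The unique candidate consistent with the amplitudes is X(w1). Key observation: the block from step 3 through step 4 cancels to the identity and can be dropped.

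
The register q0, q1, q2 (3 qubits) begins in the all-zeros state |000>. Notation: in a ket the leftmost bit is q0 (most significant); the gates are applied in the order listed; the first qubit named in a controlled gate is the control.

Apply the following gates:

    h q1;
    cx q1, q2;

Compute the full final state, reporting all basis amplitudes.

After the circuit, the state carries amplitude sqrt(2)/2 on |000>, sqrt(2)/2 on |011>, and 0 on every other basis state.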